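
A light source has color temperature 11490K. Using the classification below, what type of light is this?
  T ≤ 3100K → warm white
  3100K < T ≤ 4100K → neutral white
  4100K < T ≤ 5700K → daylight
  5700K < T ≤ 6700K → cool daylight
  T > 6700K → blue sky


Temperature: 11490K
11490K > 6700K → blue sky
Classification: blue sky


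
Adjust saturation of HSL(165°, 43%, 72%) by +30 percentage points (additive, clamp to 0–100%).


Original S = 43%
Adjustment = +30 percentage points
New S = 43 + (30) = 73
Clamp to [0, 100] → 73
= HSL(165°, 73%, 72%)


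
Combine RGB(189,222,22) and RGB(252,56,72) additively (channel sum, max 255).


Additive: each channel = min(255, C₁+C₂)
R: 189+252 = 441 → 255
G: 222+56 = 278 → 255
B: 22+72 = 94 → 94
= RGB(255, 255, 94)


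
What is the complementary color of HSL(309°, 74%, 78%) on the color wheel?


Complement = opposite side of color wheel = hue + 180°
H' = (309 + 180) mod 360 = 129°
S and L unchanged.
= HSL(129°, 74%, 78%)


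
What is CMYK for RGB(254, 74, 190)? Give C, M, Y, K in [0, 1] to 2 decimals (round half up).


R'=254/255≈0.9961, G'=74/255≈0.2902, B'=190/255≈0.7451
K = 1 - max(R',G',B') = 1 - 254/255 = 1/255 = 0.00392… → 0.00
(1-R'-K)/(1-K) simplifies to (max-R)/max with max = 254:
C = (254-254)/254 = 0/254 = 0 → 0.00
M = (254-74)/254 = 180/254 = 0.70866… → 0.71
Y = (254-190)/254 = 64/254 = 0.25196… → 0.25
= CMYK(0.00, 0.71, 0.25, 0.00)


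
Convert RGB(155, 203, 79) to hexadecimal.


R = 155 → 9B (hex)
G = 203 → CB (hex)
B = 79 → 4F (hex)
Hex = #9BCB4F


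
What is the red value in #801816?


Color: #801816
R = 80 = 128
G = 18 = 24
B = 16 = 22
Red = 128


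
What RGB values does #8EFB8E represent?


8E → 142 (R)
FB → 251 (G)
8E → 142 (B)
= RGB(142, 251, 142)


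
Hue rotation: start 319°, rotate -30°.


New hue = (H + rotation) mod 360
New hue = (319 -30) mod 360
= 289 mod 360
= 289°


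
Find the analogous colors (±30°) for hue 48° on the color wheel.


Base hue: 48°
Left analog: (48 - 30) mod 360 = 18°
Right analog: (48 + 30) mod 360 = 78°
Analogous hues = 18° and 78°


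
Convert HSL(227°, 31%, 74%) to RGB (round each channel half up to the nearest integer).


H=227°, S=0.31, L=0.74
C = (1-|2L-1|)×S = (1-|0.48|)×0.31 = 0.1612
H' = H/60 = 227/60 ≈ 3.7833; X = C×(1-|H' mod 2 - 1|) ≈ 0.0349
m = L - C/2 = 0.74 - 0.0806 = 0.6594
Sector ⌊H'⌋ = 3 → (R',G',B') = (0.0, ≈0.0349, 0.1612)
RGB = ((R'+m)×255, (G'+m)×255, (B'+m)×255) = (168.147, 177.0533, 209.253)
Round half up → RGB(168, 177, 209)


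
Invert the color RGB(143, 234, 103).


Invert: (255-R, 255-G, 255-B)
R: 255-143 = 112
G: 255-234 = 21
B: 255-103 = 152
= RGB(112, 21, 152)


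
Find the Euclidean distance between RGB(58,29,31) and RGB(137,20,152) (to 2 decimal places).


d = √[(R₁-R₂)² + (G₁-G₂)² + (B₁-B₂)²]
d = √[(58-137)² + (29-20)² + (31-152)²]
d = √[6241 + 81 + 14641]
d = √20963
d ≈ 144.79


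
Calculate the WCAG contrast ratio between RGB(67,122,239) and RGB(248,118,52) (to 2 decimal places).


Linearize each sRGB channel c=v/255: c/12.92 if c ≤ 0.04045 else ((c+0.055)/1.055)^2.4
L = 0.2126×R_lin + 0.7152×G_lin + 0.0722×B_lin
Color 1 (67,122,239):
  R=67: 67/255≈0.2627 > 0.04045 → ((0.2627+0.055)/1.055)^2.4 ≈ 0.05613
  G=122: 122/255≈0.4784 > 0.04045 → ((0.4784+0.055)/1.055)^2.4 ≈ 0.19462
  B=239: 239/255≈0.9373 > 0.04045 → ((0.9373+0.055)/1.055)^2.4 ≈ 0.86316
  L1 = 0.2126×0.05613 + 0.7152×0.19462 + 0.0722×0.86316 ≈ 0.21344
Color 2 (248,118,52):
  R=248: 248/255≈0.9725 > 0.04045 → ((0.9725+0.055)/1.055)^2.4 ≈ 0.93869
  G=118: 118/255≈0.4627 > 0.04045 → ((0.4627+0.055)/1.055)^2.4 ≈ 0.18116
  B=52: 52/255≈0.2039 > 0.04045 → ((0.2039+0.055)/1.055)^2.4 ≈ 0.03434
  L2 = 0.2126×0.93869 + 0.7152×0.18116 + 0.0722×0.03434 ≈ 0.33161
Lighter = 0.33161, Darker = 0.21344
Ratio = (L_lighter + 0.05) / (L_darker + 0.05)
Ratio = (0.33161 + 0.05) / (0.21344 + 0.05) = 0.38161 / 0.26344 ≈ 1.4486
Ratio ≈ 1.45:1


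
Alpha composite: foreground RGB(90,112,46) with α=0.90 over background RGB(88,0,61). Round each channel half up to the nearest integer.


C = α×F + (1-α)×B, with 1-α = 0.10
R: 0.90×90 + 0.10×88 = 81.00 + 8.80 = 89.80 → 90
G: 0.90×112 + 0.10×0 = 100.80 + 0.00 = 100.80 → 101
B: 0.90×46 + 0.10×61 = 41.40 + 6.10 = 47.50 → 48
= RGB(90, 101, 48)


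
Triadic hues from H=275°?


Triadic: equally spaced at 120° intervals
H1 = 275°
H2 = (275 + 120) mod 360 = 35°
H3 = (275 + 240) mod 360 = 155°
Triadic = 275°, 35°, 155°


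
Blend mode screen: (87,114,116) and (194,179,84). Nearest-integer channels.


Screen: C = 255 - (255-A)×(255-B)/255, rounded to nearest integer
R: 255 - (255-87)×(255-194)/255 = 255 - 10248/255 ≈ 255 - 40.188 = 214.812 → 215
G: 255 - (255-114)×(255-179)/255 = 255 - 10716/255 ≈ 255 - 42.024 = 212.976 → 213
B: 255 - (255-116)×(255-84)/255 = 255 - 23769/255 ≈ 255 - 93.212 = 161.788 → 162
= RGB(215, 213, 162)


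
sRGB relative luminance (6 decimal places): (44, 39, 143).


Linearize each channel (sRGB transfer function): c = v/255; c_lin = c/12.92 if c ≤ 0.04045, else ((c+0.055)/1.055)^2.4
  R: 44/255 ≈ 0.172549 > 0.04045 → ((0.172549+0.055)/1.055)^2.4 ≈ 0.025187
  G: 39/255 ≈ 0.152941 > 0.04045 → ((0.152941+0.055)/1.055)^2.4 ≈ 0.020289
  B: 143/255 ≈ 0.560784 > 0.04045 → ((0.560784+0.055)/1.055)^2.4 ≈ 0.274677
R_lin = 0.025187, G_lin = 0.020289, B_lin = 0.274677
L = 0.2126×R + 0.7152×G + 0.0722×B
L = 0.2126×0.025187 + 0.7152×0.020289 + 0.0722×0.274677
L ≈ 0.039697


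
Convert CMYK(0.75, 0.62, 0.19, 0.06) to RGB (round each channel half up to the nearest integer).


R = 255 × (1-C) × (1-K) = 255 × 0.25 × 0.94 = 59.925 → 60
G = 255 × (1-M) × (1-K) = 255 × 0.38 × 0.94 = 91.086 → 91
B = 255 × (1-Y) × (1-K) = 255 × 0.81 × 0.94 = 194.157 → 194
= RGB(60, 91, 194)


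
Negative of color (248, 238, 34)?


Invert: (255-R, 255-G, 255-B)
R: 255-248 = 7
G: 255-238 = 17
B: 255-34 = 221
= RGB(7, 17, 221)


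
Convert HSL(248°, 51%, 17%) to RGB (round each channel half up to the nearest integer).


H=248°, S=0.51, L=0.17
C = (1-|2L-1|)×S = (1-|-0.66|)×0.51 = 0.1734
H' = H/60 = 248/60 ≈ 4.1333; X = C×(1-|H' mod 2 - 1|) = 0.02312
m = L - C/2 = 0.17 - 0.0867 = 0.0833
Sector ⌊H'⌋ = 4 → (R',G',B') = (0.02312, 0.0, 0.1734)
RGB = ((R'+m)×255, (G'+m)×255, (B'+m)×255) = (27.1371, 21.2415, 65.4585)
Round half up → RGB(27, 21, 65)


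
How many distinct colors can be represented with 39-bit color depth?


Colors = 2^bits = 2^39
= 549,755,813,888 colors


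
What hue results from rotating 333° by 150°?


New hue = (H + rotation) mod 360
New hue = (333 + 150) mod 360
= 483 mod 360
= 123°


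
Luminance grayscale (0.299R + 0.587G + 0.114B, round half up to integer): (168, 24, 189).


Gray = 0.299×R + 0.587×G + 0.114×B
Gray = 0.299×168 + 0.587×24 + 0.114×189
Gray = 50.232 + 14.088 + 21.546
Gray = 85.866 → round half up → 86
Gray = 86


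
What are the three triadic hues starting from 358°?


Triadic: equally spaced at 120° intervals
H1 = 358°
H2 = (358 + 120) mod 360 = 118°
H3 = (358 + 240) mod 360 = 238°
Triadic = 358°, 118°, 238°


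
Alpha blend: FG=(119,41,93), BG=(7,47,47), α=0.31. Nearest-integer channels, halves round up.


C = α×F + (1-α)×B, with 1-α = 0.69
R: 0.31×119 + 0.69×7 = 36.89 + 4.83 = 41.72 → 42
G: 0.31×41 + 0.69×47 = 12.71 + 32.43 = 45.14 → 45
B: 0.31×93 + 0.69×47 = 28.83 + 32.43 = 61.26 → 61
= RGB(42, 45, 61)


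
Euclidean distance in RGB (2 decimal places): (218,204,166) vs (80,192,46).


d = √[(R₁-R₂)² + (G₁-G₂)² + (B₁-B₂)²]
d = √[(218-80)² + (204-192)² + (166-46)²]
d = √[19044 + 144 + 14400]
d = √33588
d ≈ 183.27


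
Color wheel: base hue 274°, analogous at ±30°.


Base hue: 274°
Left analog: (274 - 30) mod 360 = 244°
Right analog: (274 + 30) mod 360 = 304°
Analogous hues = 244° and 304°


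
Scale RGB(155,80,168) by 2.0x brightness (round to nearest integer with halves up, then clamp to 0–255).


Multiply each channel by 2.0, round half up, clamp to [0, 255]
R: 155×2.0 = 310 → clamp → 255
G: 80×2.0 = 160
B: 168×2.0 = 336 → clamp → 255
= RGB(255, 160, 255)


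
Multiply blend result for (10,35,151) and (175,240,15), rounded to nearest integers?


Multiply: C = A×B/255, rounded to nearest integer
R: 10×175/255 = 1750/255 ≈ 6.863 → 7
G: 35×240/255 = 8400/255 ≈ 32.941 → 33
B: 151×15/255 = 2265/255 ≈ 8.882 → 9
= RGB(7, 33, 9)


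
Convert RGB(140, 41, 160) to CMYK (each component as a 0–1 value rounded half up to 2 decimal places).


R'=140/255≈0.5490, G'=41/255≈0.1608, B'=160/255≈0.6275
K = 1 - max(R',G',B') = 1 - 160/255 = 95/255 = 0.37254… → 0.37
(1-R'-K)/(1-K) simplifies to (max-R)/max with max = 160:
C = (160-140)/160 = 20/160 = 0.125 → 0.13
M = (160-41)/160 = 119/160 = 0.74375 → 0.74
Y = (160-160)/160 = 0/160 = 0 → 0.00
= CMYK(0.13, 0.74, 0.00, 0.37)


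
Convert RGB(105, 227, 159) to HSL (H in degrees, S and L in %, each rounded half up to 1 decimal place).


Normalize: R'=105/255≈0.4118, G'=227/255≈0.8902, B'=159/255≈0.6235
Max=227/255, Min=105/255, Δ=Max-Min=122/255
L = (Max+Min)/2 = (227+105)/510 = 332/510 = 0.65098… → L = 65.1%
L > 0.5 → S = Δ/(2-Max-Min) = 122/(510-227-105) = 122/178 = 0.68539… → S = 68.5%
(the 1/255 factors cancel in S and H, so raw channel differences can be used)
Max is G' → H = 60 × ((B-R)/Δ + 2) = 60 × ((159-105)/122 + 2)
  54/122 + 2 = 0.4426… + 2 = 2.4426…
  H = 60 × 2.4426… = 146.557…° → H = 146.6°
= HSL(146.6°, 68.5%, 65.1%)


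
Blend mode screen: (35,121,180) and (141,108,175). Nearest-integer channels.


Screen: C = 255 - (255-A)×(255-B)/255, rounded to nearest integer
R: 255 - (255-35)×(255-141)/255 = 255 - 25080/255 ≈ 255 - 98.353 = 156.647 → 157
G: 255 - (255-121)×(255-108)/255 = 255 - 19698/255 ≈ 255 - 77.247 = 177.753 → 178
B: 255 - (255-180)×(255-175)/255 = 255 - 6000/255 ≈ 255 - 23.529 = 231.471 → 231
= RGB(157, 178, 231)


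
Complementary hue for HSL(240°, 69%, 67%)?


Complement = opposite side of color wheel = hue + 180°
H' = (240 + 180) mod 360 = 60°
S and L unchanged.
= HSL(60°, 69%, 67%)


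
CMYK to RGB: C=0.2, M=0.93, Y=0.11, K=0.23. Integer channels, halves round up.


R = 255 × (1-C) × (1-K) = 255 × 0.80 × 0.77 = 157.08 → 157
G = 255 × (1-M) × (1-K) = 255 × 0.07 × 0.77 = 13.7445 → 14
B = 255 × (1-Y) × (1-K) = 255 × 0.89 × 0.77 = 174.7515 → 175
= RGB(157, 14, 175)


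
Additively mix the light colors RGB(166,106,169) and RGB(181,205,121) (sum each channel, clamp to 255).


Additive: each channel = min(255, C₁+C₂)
R: 166+181 = 347 → 255
G: 106+205 = 311 → 255
B: 169+121 = 290 → 255
= RGB(255, 255, 255)


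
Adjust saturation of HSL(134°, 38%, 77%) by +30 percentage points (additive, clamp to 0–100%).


Original S = 38%
Adjustment = +30 percentage points
New S = 38 + (30) = 68
Clamp to [0, 100] → 68
= HSL(134°, 68%, 77%)


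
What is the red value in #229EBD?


Color: #229EBD
R = 22 = 34
G = 9E = 158
B = BD = 189
Red = 34


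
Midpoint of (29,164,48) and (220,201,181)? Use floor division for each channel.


Midpoint: each channel = ⌊(C₁+C₂)/2⌋
R: ⌊(29+220)/2⌋ = 124
G: ⌊(164+201)/2⌋ = 182
B: ⌊(48+181)/2⌋ = 114
= RGB(124, 182, 114)


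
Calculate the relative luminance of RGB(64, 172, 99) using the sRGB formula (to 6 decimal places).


Linearize each channel (sRGB transfer function): c = v/255; c_lin = c/12.92 if c ≤ 0.04045, else ((c+0.055)/1.055)^2.4
  R: 64/255 ≈ 0.250980 > 0.04045 → ((0.250980+0.055)/1.055)^2.4 ≈ 0.051269
  G: 172/255 ≈ 0.674510 > 0.04045 → ((0.674510+0.055)/1.055)^2.4 ≈ 0.412543
  B: 99/255 ≈ 0.388235 > 0.04045 → ((0.388235+0.055)/1.055)^2.4 ≈ 0.124772
R_lin = 0.051269, G_lin = 0.412543, B_lin = 0.124772
L = 0.2126×R + 0.7152×G + 0.0722×B
L = 0.2126×0.051269 + 0.7152×0.412543 + 0.0722×0.124772
L ≈ 0.314959


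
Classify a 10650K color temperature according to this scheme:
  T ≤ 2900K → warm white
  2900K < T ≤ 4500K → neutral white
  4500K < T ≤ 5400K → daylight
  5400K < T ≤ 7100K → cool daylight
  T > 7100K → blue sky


Temperature: 10650K
10650K > 7100K → blue sky
Classification: blue sky


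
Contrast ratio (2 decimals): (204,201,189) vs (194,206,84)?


Linearize each sRGB channel c=v/255: c/12.92 if c ≤ 0.04045 else ((c+0.055)/1.055)^2.4
L = 0.2126×R_lin + 0.7152×G_lin + 0.0722×B_lin
Color 1 (204,201,189):
  R=204: 204/255≈0.8000 > 0.04045 → ((0.8000+0.055)/1.055)^2.4 ≈ 0.60383
  G=201: 201/255≈0.7882 > 0.04045 → ((0.7882+0.055)/1.055)^2.4 ≈ 0.58408
  B=189: 189/255≈0.7412 > 0.04045 → ((0.7412+0.055)/1.055)^2.4 ≈ 0.50888
  L1 = 0.2126×0.60383 + 0.7152×0.58408 + 0.0722×0.50888 ≈ 0.58285
Color 2 (194,206,84):
  R=194: 194/255≈0.7608 > 0.04045 → ((0.7608+0.055)/1.055)^2.4 ≈ 0.53948
  G=206: 206/255≈0.8078 > 0.04045 → ((0.8078+0.055)/1.055)^2.4 ≈ 0.61721
  B=84: 84/255≈0.3294 > 0.04045 → ((0.3294+0.055)/1.055)^2.4 ≈ 0.08866
  L2 = 0.2126×0.53948 + 0.7152×0.61721 + 0.0722×0.08866 ≈ 0.56252
Lighter = 0.58285, Darker = 0.56252
Ratio = (L_lighter + 0.05) / (L_darker + 0.05)
Ratio = (0.58285 + 0.05) / (0.56252 + 0.05) = 0.63285 / 0.61252 ≈ 1.0332
Ratio ≈ 1.03:1


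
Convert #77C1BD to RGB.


77 → 119 (R)
C1 → 193 (G)
BD → 189 (B)
= RGB(119, 193, 189)


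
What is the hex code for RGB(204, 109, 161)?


R = 204 → CC (hex)
G = 109 → 6D (hex)
B = 161 → A1 (hex)
Hex = #CC6DA1


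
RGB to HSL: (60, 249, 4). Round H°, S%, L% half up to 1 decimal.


Normalize: R'=60/255≈0.2353, G'=249/255≈0.9765, B'=4/255≈0.0157
Max=249/255, Min=4/255, Δ=Max-Min=245/255
L = (Max+Min)/2 = (249+4)/510 = 253/510 = 0.49607… → L = 49.6%
L ≤ 0.5 → S = Δ/(Max+Min) = 245/(249+4) = 245/253 = 0.96837… → S = 96.8%
(the 1/255 factors cancel in S and H, so raw channel differences can be used)
Max is G' → H = 60 × ((B-R)/Δ + 2) = 60 × ((4-60)/245 + 2)
  -56/245 + 2 = -0.2285… + 2 = 1.7714…
  H = 60 × 1.7714… = 106.285…° → H = 106.3°
= HSL(106.3°, 96.8%, 49.6%)


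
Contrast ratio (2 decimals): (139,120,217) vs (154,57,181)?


Linearize each sRGB channel c=v/255: c/12.92 if c ≤ 0.04045 else ((c+0.055)/1.055)^2.4
L = 0.2126×R_lin + 0.7152×G_lin + 0.0722×B_lin
Color 1 (139,120,217):
  R=139: 139/255≈0.5451 > 0.04045 → ((0.5451+0.055)/1.055)^2.4 ≈ 0.25818
  G=120: 120/255≈0.4706 > 0.04045 → ((0.4706+0.055)/1.055)^2.4 ≈ 0.18782
  B=217: 217/255≈0.8510 > 0.04045 → ((0.8510+0.055)/1.055)^2.4 ≈ 0.69387
  L1 = 0.2126×0.25818 + 0.7152×0.18782 + 0.0722×0.69387 ≈ 0.23932
Color 2 (154,57,181):
  R=154: 154/255≈0.6039 > 0.04045 → ((0.6039+0.055)/1.055)^2.4 ≈ 0.32314
  G=57: 57/255≈0.2235 > 0.04045 → ((0.2235+0.055)/1.055)^2.4 ≈ 0.04092
  B=181: 181/255≈0.7098 > 0.04045 → ((0.7098+0.055)/1.055)^2.4 ≈ 0.46208
  L2 = 0.2126×0.32314 + 0.7152×0.04092 + 0.0722×0.46208 ≈ 0.13132
Lighter = 0.23932, Darker = 0.13132
Ratio = (L_lighter + 0.05) / (L_darker + 0.05)
Ratio = (0.23932 + 0.05) / (0.13132 + 0.05) = 0.28932 / 0.18132 ≈ 1.5956
Ratio ≈ 1.60:1


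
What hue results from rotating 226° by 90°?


New hue = (H + rotation) mod 360
New hue = (226 + 90) mod 360
= 316 mod 360
= 316°


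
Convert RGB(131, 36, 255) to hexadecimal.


R = 131 → 83 (hex)
G = 36 → 24 (hex)
B = 255 → FF (hex)
Hex = #8324FF


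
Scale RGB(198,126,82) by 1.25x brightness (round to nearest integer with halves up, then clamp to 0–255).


Multiply each channel by 1.25, round half up, clamp to [0, 255]
R: 198×1.25 = 247.5 → round → 248
G: 126×1.25 = 157.5 → round → 158
B: 82×1.25 = 102.5 → round → 103
= RGB(248, 158, 103)


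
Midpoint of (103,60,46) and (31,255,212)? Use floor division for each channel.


Midpoint: each channel = ⌊(C₁+C₂)/2⌋
R: ⌊(103+31)/2⌋ = 67
G: ⌊(60+255)/2⌋ = 157
B: ⌊(46+212)/2⌋ = 129
= RGB(67, 157, 129)


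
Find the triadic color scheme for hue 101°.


Triadic: equally spaced at 120° intervals
H1 = 101°
H2 = (101 + 120) mod 360 = 221°
H3 = (101 + 240) mod 360 = 341°
Triadic = 101°, 221°, 341°


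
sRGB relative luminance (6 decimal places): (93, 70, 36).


Linearize each channel (sRGB transfer function): c = v/255; c_lin = c/12.92 if c ≤ 0.04045, else ((c+0.055)/1.055)^2.4
  R: 93/255 ≈ 0.364706 > 0.04045 → ((0.364706+0.055)/1.055)^2.4 ≈ 0.109462
  G: 70/255 ≈ 0.274510 > 0.04045 → ((0.274510+0.055)/1.055)^2.4 ≈ 0.061246
  B: 36/255 ≈ 0.141176 > 0.04045 → ((0.141176+0.055)/1.055)^2.4 ≈ 0.017642
R_lin = 0.109462, G_lin = 0.061246, B_lin = 0.017642
L = 0.2126×R + 0.7152×G + 0.0722×B
L = 0.2126×0.109462 + 0.7152×0.061246 + 0.0722×0.017642
L ≈ 0.068348


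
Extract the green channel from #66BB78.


Color: #66BB78
R = 66 = 102
G = BB = 187
B = 78 = 120
Green = 187


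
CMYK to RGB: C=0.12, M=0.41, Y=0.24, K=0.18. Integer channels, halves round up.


R = 255 × (1-C) × (1-K) = 255 × 0.88 × 0.82 = 184.008 → 184
G = 255 × (1-M) × (1-K) = 255 × 0.59 × 0.82 = 123.369 → 123
B = 255 × (1-Y) × (1-K) = 255 × 0.76 × 0.82 = 158.916 → 159
= RGB(184, 123, 159)


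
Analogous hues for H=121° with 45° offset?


Base hue: 121°
Left analog: (121 - 45) mod 360 = 76°
Right analog: (121 + 45) mod 360 = 166°
Analogous hues = 76° and 166°


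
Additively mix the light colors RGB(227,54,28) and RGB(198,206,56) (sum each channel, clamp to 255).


Additive: each channel = min(255, C₁+C₂)
R: 227+198 = 425 → 255
G: 54+206 = 260 → 255
B: 28+56 = 84 → 84
= RGB(255, 255, 84)


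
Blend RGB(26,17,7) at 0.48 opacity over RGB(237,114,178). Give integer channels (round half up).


C = α×F + (1-α)×B, with 1-α = 0.52
R: 0.48×26 + 0.52×237 = 12.48 + 123.24 = 135.72 → 136
G: 0.48×17 + 0.52×114 = 8.16 + 59.28 = 67.44 → 67
B: 0.48×7 + 0.52×178 = 3.36 + 92.56 = 95.92 → 96
= RGB(136, 67, 96)


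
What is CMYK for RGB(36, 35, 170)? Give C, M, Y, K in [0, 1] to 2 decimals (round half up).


R'=36/255≈0.1412, G'=35/255≈0.1373, B'=170/255≈0.6667
K = 1 - max(R',G',B') = 1 - 170/255 = 85/255 = 0.33333… → 0.33
(1-R'-K)/(1-K) simplifies to (max-R)/max with max = 170:
C = (170-36)/170 = 134/170 = 0.78823… → 0.79
M = (170-35)/170 = 135/170 = 0.79411… → 0.79
Y = (170-170)/170 = 0/170 = 0 → 0.00
= CMYK(0.79, 0.79, 0.00, 0.33)


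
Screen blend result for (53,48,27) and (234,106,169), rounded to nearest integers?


Screen: C = 255 - (255-A)×(255-B)/255, rounded to nearest integer
R: 255 - (255-53)×(255-234)/255 = 255 - 4242/255 ≈ 255 - 16.635 = 238.365 → 238
G: 255 - (255-48)×(255-106)/255 = 255 - 30843/255 ≈ 255 - 120.953 = 134.047 → 134
B: 255 - (255-27)×(255-169)/255 = 255 - 19608/255 ≈ 255 - 76.894 = 178.106 → 178
= RGB(238, 134, 178)


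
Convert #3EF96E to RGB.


3E → 62 (R)
F9 → 249 (G)
6E → 110 (B)
= RGB(62, 249, 110)


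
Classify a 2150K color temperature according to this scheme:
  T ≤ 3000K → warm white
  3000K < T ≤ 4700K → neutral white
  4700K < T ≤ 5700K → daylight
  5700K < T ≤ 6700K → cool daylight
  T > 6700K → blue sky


Temperature: 2150K
2150K ≤ 3000K → warm white
Classification: warm white


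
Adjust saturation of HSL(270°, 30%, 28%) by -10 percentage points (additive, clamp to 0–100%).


Original S = 30%
Adjustment = -10 percentage points
New S = 30 + (-10) = 20
Clamp to [0, 100] → 20
= HSL(270°, 20%, 28%)


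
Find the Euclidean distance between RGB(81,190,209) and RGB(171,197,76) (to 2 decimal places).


d = √[(R₁-R₂)² + (G₁-G₂)² + (B₁-B₂)²]
d = √[(81-171)² + (190-197)² + (209-76)²]
d = √[8100 + 49 + 17689]
d = √25838
d ≈ 160.74


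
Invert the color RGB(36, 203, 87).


Invert: (255-R, 255-G, 255-B)
R: 255-36 = 219
G: 255-203 = 52
B: 255-87 = 168
= RGB(219, 52, 168)


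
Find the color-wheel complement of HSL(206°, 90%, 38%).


Complement = opposite side of color wheel = hue + 180°
H' = (206 + 180) mod 360 = 26°
S and L unchanged.
= HSL(26°, 90%, 38%)


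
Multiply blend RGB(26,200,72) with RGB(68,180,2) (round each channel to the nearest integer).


Multiply: C = A×B/255, rounded to nearest integer
R: 26×68/255 = 1768/255 ≈ 6.933 → 7
G: 200×180/255 = 36000/255 ≈ 141.176 → 141
B: 72×2/255 = 144/255 ≈ 0.565 → 1
= RGB(7, 141, 1)


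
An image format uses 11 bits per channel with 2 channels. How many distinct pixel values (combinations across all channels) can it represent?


Total bits = 11 bits/channel × 2 channels = 22 bits
Distinct pixel values = 2^22
= 4,194,304 pixel values


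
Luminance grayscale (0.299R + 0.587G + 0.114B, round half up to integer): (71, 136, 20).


Gray = 0.299×R + 0.587×G + 0.114×B
Gray = 0.299×71 + 0.587×136 + 0.114×20
Gray = 21.229 + 79.832 + 2.280
Gray = 103.341 → round half up → 103
Gray = 103


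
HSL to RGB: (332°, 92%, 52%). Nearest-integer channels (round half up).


H=332°, S=0.92, L=0.52
C = (1-|2L-1|)×S = (1-|0.04|)×0.92 = 0.8832
H' = H/60 = 332/60 ≈ 5.5333; X = C×(1-|H' mod 2 - 1|) = 0.41216
m = L - C/2 = 0.52 - 0.4416 = 0.0784
Sector ⌊H'⌋ = 5 → (R',G',B') = (0.8832, 0.0, 0.41216)
RGB = ((R'+m)×255, (G'+m)×255, (B'+m)×255) = (245.208, 19.992, 125.0928)
Round half up → RGB(245, 20, 125)


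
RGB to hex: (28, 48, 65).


R = 28 → 1C (hex)
G = 48 → 30 (hex)
B = 65 → 41 (hex)
Hex = #1C3041


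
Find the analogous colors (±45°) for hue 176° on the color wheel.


Base hue: 176°
Left analog: (176 - 45) mod 360 = 131°
Right analog: (176 + 45) mod 360 = 221°
Analogous hues = 131° and 221°


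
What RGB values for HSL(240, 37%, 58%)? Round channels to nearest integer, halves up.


H=240°, S=0.37, L=0.58
C = (1-|2L-1|)×S = (1-|0.16|)×0.37 = 0.3108
H' = H/60 = 240/60 ≈ 4.0000; X = C×(1-|H' mod 2 - 1|) = 0.0
m = L - C/2 = 0.58 - 0.1554 = 0.4246
Sector ⌊H'⌋ = 4 → (R',G',B') = (0.0, 0.0, 0.3108)
RGB = ((R'+m)×255, (G'+m)×255, (B'+m)×255) = (108.273, 108.273, 187.527)
Round half up → RGB(108, 108, 188)


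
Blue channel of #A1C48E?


Color: #A1C48E
R = A1 = 161
G = C4 = 196
B = 8E = 142
Blue = 142


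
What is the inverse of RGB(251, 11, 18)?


Invert: (255-R, 255-G, 255-B)
R: 255-251 = 4
G: 255-11 = 244
B: 255-18 = 237
= RGB(4, 244, 237)


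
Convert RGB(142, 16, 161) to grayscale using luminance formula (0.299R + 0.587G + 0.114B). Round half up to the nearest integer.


Gray = 0.299×R + 0.587×G + 0.114×B
Gray = 0.299×142 + 0.587×16 + 0.114×161
Gray = 42.458 + 9.392 + 18.354
Gray = 70.204 → round half up → 70
Gray = 70


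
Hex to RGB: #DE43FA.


DE → 222 (R)
43 → 67 (G)
FA → 250 (B)
= RGB(222, 67, 250)


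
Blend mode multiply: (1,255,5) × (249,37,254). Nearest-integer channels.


Multiply: C = A×B/255, rounded to nearest integer
R: 1×249/255 = 249/255 ≈ 0.976 → 1
G: 255×37/255 = 9435/255 ≈ 37.000 → 37
B: 5×254/255 = 1270/255 ≈ 4.980 → 5
= RGB(1, 37, 5)


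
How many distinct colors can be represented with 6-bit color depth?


Colors = 2^bits = 2^6
= 64 colors


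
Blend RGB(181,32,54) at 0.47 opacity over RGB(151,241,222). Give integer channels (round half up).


C = α×F + (1-α)×B, with 1-α = 0.53
R: 0.47×181 + 0.53×151 = 85.07 + 80.03 = 165.10 → 165
G: 0.47×32 + 0.53×241 = 15.04 + 127.73 = 142.77 → 143
B: 0.47×54 + 0.53×222 = 25.38 + 117.66 = 143.04 → 143
= RGB(165, 143, 143)


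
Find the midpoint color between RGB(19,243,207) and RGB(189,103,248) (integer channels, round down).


Midpoint: each channel = ⌊(C₁+C₂)/2⌋
R: ⌊(19+189)/2⌋ = 104
G: ⌊(243+103)/2⌋ = 173
B: ⌊(207+248)/2⌋ = 227
= RGB(104, 173, 227)


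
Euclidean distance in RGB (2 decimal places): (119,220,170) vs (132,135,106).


d = √[(R₁-R₂)² + (G₁-G₂)² + (B₁-B₂)²]
d = √[(119-132)² + (220-135)² + (170-106)²]
d = √[169 + 7225 + 4096]
d = √11490
d ≈ 107.19


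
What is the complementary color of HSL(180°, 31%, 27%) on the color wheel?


Complement = opposite side of color wheel = hue + 180°
H' = (180 + 180) mod 360 = 0°
S and L unchanged.
= HSL(0°, 31%, 27%)


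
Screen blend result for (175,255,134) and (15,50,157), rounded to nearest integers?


Screen: C = 255 - (255-A)×(255-B)/255, rounded to nearest integer
R: 255 - (255-175)×(255-15)/255 = 255 - 19200/255 ≈ 255 - 75.294 = 179.706 → 180
G: 255 - (255-255)×(255-50)/255 = 255 - 0/255 ≈ 255 - 0.000 = 255.000 → 255
B: 255 - (255-134)×(255-157)/255 = 255 - 11858/255 ≈ 255 - 46.502 = 208.498 → 208
= RGB(180, 255, 208)


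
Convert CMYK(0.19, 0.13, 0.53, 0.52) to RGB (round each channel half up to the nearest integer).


R = 255 × (1-C) × (1-K) = 255 × 0.81 × 0.48 = 99.144 → 99
G = 255 × (1-M) × (1-K) = 255 × 0.87 × 0.48 = 106.488 → 106
B = 255 × (1-Y) × (1-K) = 255 × 0.47 × 0.48 = 57.528 → 58
= RGB(99, 106, 58)


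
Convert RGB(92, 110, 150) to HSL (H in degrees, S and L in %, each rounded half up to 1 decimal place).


Normalize: R'=92/255≈0.3608, G'=110/255≈0.4314, B'=150/255≈0.5882
Max=150/255, Min=92/255, Δ=Max-Min=58/255
L = (Max+Min)/2 = (150+92)/510 = 242/510 = 0.47450… → L = 47.5%
L ≤ 0.5 → S = Δ/(Max+Min) = 58/(150+92) = 58/242 = 0.23966… → S = 24.0%
(the 1/255 factors cancel in S and H, so raw channel differences can be used)
Max is B' → H = 60 × ((R-G)/Δ + 4) = 60 × ((92-110)/58 + 4)
  -18/58 + 4 = -0.3103… + 4 = 3.6896…
  H = 60 × 3.6896… = 221.379…° → H = 221.4°
= HSL(221.4°, 24.0%, 47.5%)


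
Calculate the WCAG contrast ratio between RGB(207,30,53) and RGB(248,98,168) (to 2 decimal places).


Linearize each sRGB channel c=v/255: c/12.92 if c ≤ 0.04045 else ((c+0.055)/1.055)^2.4
L = 0.2126×R_lin + 0.7152×G_lin + 0.0722×B_lin
Color 1 (207,30,53):
  R=207: 207/255≈0.8118 > 0.04045 → ((0.8118+0.055)/1.055)^2.4 ≈ 0.62396
  G=30: 30/255≈0.1176 > 0.04045 → ((0.1176+0.055)/1.055)^2.4 ≈ 0.01298
  B=53: 53/255≈0.2078 > 0.04045 → ((0.2078+0.055)/1.055)^2.4 ≈ 0.03560
  L1 = 0.2126×0.62396 + 0.7152×0.01298 + 0.0722×0.03560 ≈ 0.14451
Color 2 (248,98,168):
  R=248: 248/255≈0.9725 > 0.04045 → ((0.9725+0.055)/1.055)^2.4 ≈ 0.93869
  G=98: 98/255≈0.3843 > 0.04045 → ((0.3843+0.055)/1.055)^2.4 ≈ 0.12214
  B=168: 168/255≈0.6588 > 0.04045 → ((0.6588+0.055)/1.055)^2.4 ≈ 0.39157
  L2 = 0.2126×0.93869 + 0.7152×0.12214 + 0.0722×0.39157 ≈ 0.31519
Lighter = 0.31519, Darker = 0.14451
Ratio = (L_lighter + 0.05) / (L_darker + 0.05)
Ratio = (0.31519 + 0.05) / (0.14451 + 0.05) = 0.36519 / 0.19451 ≈ 1.8775
Ratio ≈ 1.88:1


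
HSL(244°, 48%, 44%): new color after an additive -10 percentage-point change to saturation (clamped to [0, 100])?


Original S = 48%
Adjustment = -10 percentage points
New S = 48 + (-10) = 38
Clamp to [0, 100] → 38
= HSL(244°, 38%, 44%)


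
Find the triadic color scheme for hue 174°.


Triadic: equally spaced at 120° intervals
H1 = 174°
H2 = (174 + 120) mod 360 = 294°
H3 = (174 + 240) mod 360 = 54°
Triadic = 174°, 294°, 54°


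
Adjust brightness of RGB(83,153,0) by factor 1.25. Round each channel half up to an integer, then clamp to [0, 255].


Multiply each channel by 1.25, round half up, clamp to [0, 255]
R: 83×1.25 = 103.75 → round → 104
G: 153×1.25 = 191.25 → round → 191
B: 0×1.25 = 0
= RGB(104, 191, 0)


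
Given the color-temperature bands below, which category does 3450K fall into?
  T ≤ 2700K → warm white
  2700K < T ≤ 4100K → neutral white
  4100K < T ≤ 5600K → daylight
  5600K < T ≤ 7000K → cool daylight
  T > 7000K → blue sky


Temperature: 3450K
2700K < 3450K ≤ 4100K → neutral white
Classification: neutral white


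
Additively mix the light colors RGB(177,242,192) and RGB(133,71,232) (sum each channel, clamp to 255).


Additive: each channel = min(255, C₁+C₂)
R: 177+133 = 310 → 255
G: 242+71 = 313 → 255
B: 192+232 = 424 → 255
= RGB(255, 255, 255)


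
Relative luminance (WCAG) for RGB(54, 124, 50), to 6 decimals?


Linearize each channel (sRGB transfer function): c = v/255; c_lin = c/12.92 if c ≤ 0.04045, else ((c+0.055)/1.055)^2.4
  R: 54/255 ≈ 0.211765 > 0.04045 → ((0.211765+0.055)/1.055)^2.4 ≈ 0.036889
  G: 124/255 ≈ 0.486275 > 0.04045 → ((0.486275+0.055)/1.055)^2.4 ≈ 0.201556
  B: 50/255 ≈ 0.196078 > 0.04045 → ((0.196078+0.055)/1.055)^2.4 ≈ 0.031896
R_lin = 0.036889, G_lin = 0.201556, B_lin = 0.031896
L = 0.2126×R + 0.7152×G + 0.0722×B
L = 0.2126×0.036889 + 0.7152×0.201556 + 0.0722×0.031896
L ≈ 0.154299


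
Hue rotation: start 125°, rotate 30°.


New hue = (H + rotation) mod 360
New hue = (125 + 30) mod 360
= 155 mod 360
= 155°


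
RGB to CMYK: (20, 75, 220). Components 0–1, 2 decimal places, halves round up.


R'=20/255≈0.0784, G'=75/255≈0.2941, B'=220/255≈0.8627
K = 1 - max(R',G',B') = 1 - 220/255 = 35/255 = 0.13725… → 0.14
(1-R'-K)/(1-K) simplifies to (max-R)/max with max = 220:
C = (220-20)/220 = 200/220 = 0.90909… → 0.91
M = (220-75)/220 = 145/220 = 0.65909… → 0.66
Y = (220-220)/220 = 0/220 = 0 → 0.00
= CMYK(0.91, 0.66, 0.00, 0.14)


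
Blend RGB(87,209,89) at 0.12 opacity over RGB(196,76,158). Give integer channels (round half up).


C = α×F + (1-α)×B, with 1-α = 0.88
R: 0.12×87 + 0.88×196 = 10.44 + 172.48 = 182.92 → 183
G: 0.12×209 + 0.88×76 = 25.08 + 66.88 = 91.96 → 92
B: 0.12×89 + 0.88×158 = 10.68 + 139.04 = 149.72 → 150
= RGB(183, 92, 150)


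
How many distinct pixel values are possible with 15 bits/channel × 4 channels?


Total bits = 15 bits/channel × 4 channels = 60 bits
Distinct pixel values = 2^60
= 1,152,921,504,606,846,976 pixel values


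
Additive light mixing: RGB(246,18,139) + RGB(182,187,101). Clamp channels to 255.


Additive: each channel = min(255, C₁+C₂)
R: 246+182 = 428 → 255
G: 18+187 = 205 → 205
B: 139+101 = 240 → 240
= RGB(255, 205, 240)


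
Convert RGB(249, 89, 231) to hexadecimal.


R = 249 → F9 (hex)
G = 89 → 59 (hex)
B = 231 → E7 (hex)
Hex = #F959E7


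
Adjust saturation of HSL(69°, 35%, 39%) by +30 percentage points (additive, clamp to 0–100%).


Original S = 35%
Adjustment = +30 percentage points
New S = 35 + (30) = 65
Clamp to [0, 100] → 65
= HSL(69°, 65%, 39%)


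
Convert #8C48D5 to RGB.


8C → 140 (R)
48 → 72 (G)
D5 → 213 (B)
= RGB(140, 72, 213)


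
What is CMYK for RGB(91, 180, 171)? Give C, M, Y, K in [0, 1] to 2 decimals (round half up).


R'=91/255≈0.3569, G'=180/255≈0.7059, B'=171/255≈0.6706
K = 1 - max(R',G',B') = 1 - 180/255 = 75/255 = 0.29411… → 0.29
(1-R'-K)/(1-K) simplifies to (max-R)/max with max = 180:
C = (180-91)/180 = 89/180 = 0.49444… → 0.49
M = (180-180)/180 = 0/180 = 0 → 0.00
Y = (180-171)/180 = 9/180 = 0.05 → 0.05
= CMYK(0.49, 0.00, 0.05, 0.29)


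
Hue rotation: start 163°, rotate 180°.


New hue = (H + rotation) mod 360
New hue = (163 + 180) mod 360
= 343 mod 360
= 343°


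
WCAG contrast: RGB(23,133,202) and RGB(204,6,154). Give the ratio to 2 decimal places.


Linearize each sRGB channel c=v/255: c/12.92 if c ≤ 0.04045 else ((c+0.055)/1.055)^2.4
L = 0.2126×R_lin + 0.7152×G_lin + 0.0722×B_lin
Color 1 (23,133,202):
  R=23: 23/255≈0.0902 > 0.04045 → ((0.0902+0.055)/1.055)^2.4 ≈ 0.00857
  G=133: 133/255≈0.5216 > 0.04045 → ((0.5216+0.055)/1.055)^2.4 ≈ 0.23455
  B=202: 202/255≈0.7922 > 0.04045 → ((0.7922+0.055)/1.055)^2.4 ≈ 0.59062
  L1 = 0.2126×0.00857 + 0.7152×0.23455 + 0.0722×0.59062 ≈ 0.21221
Color 2 (204,6,154):
  R=204: 204/255≈0.8000 > 0.04045 → ((0.8000+0.055)/1.055)^2.4 ≈ 0.60383
  G=6: 6/255≈0.0235 ≤ 0.04045 → 0.0235/12.92 ≈ 0.00182
  B=154: 154/255≈0.6039 > 0.04045 → ((0.6039+0.055)/1.055)^2.4 ≈ 0.32314
  L2 = 0.2126×0.60383 + 0.7152×0.00182 + 0.0722×0.32314 ≈ 0.15301
Lighter = 0.21221, Darker = 0.15301
Ratio = (L_lighter + 0.05) / (L_darker + 0.05)
Ratio = (0.21221 + 0.05) / (0.15301 + 0.05) = 0.26221 / 0.20301 ≈ 1.2917
Ratio ≈ 1.29:1


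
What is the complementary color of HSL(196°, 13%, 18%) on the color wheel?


Complement = opposite side of color wheel = hue + 180°
H' = (196 + 180) mod 360 = 16°
S and L unchanged.
= HSL(16°, 13%, 18%)


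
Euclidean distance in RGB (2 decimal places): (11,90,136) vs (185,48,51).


d = √[(R₁-R₂)² + (G₁-G₂)² + (B₁-B₂)²]
d = √[(11-185)² + (90-48)² + (136-51)²]
d = √[30276 + 1764 + 7225]
d = √39265
d ≈ 198.15


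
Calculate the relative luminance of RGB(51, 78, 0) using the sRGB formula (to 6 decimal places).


Linearize each channel (sRGB transfer function): c = v/255; c_lin = c/12.92 if c ≤ 0.04045, else ((c+0.055)/1.055)^2.4
  R: 51/255 ≈ 0.200000 > 0.04045 → ((0.200000+0.055)/1.055)^2.4 ≈ 0.033105
  G: 78/255 ≈ 0.305882 > 0.04045 → ((0.305882+0.055)/1.055)^2.4 ≈ 0.076185
  B: 0/255 ≈ 0.000000 ≤ 0.04045 → 0.000000/12.92 ≈ 0.000000
R_lin = 0.033105, G_lin = 0.076185, B_lin = 0.000000
L = 0.2126×R + 0.7152×G + 0.0722×B
L = 0.2126×0.033105 + 0.7152×0.076185 + 0.0722×0.000000
L ≈ 0.061526


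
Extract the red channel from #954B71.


Color: #954B71
R = 95 = 149
G = 4B = 75
B = 71 = 113
Red = 149


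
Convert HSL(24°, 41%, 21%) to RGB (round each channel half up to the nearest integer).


H=24°, S=0.41, L=0.21
C = (1-|2L-1|)×S = (1-|-0.58|)×0.41 = 0.1722
H' = H/60 = 24/60 ≈ 0.4000; X = C×(1-|H' mod 2 - 1|) = 0.06888
m = L - C/2 = 0.21 - 0.0861 = 0.1239
Sector ⌊H'⌋ = 0 → (R',G',B') = (0.1722, 0.06888, 0.0)
RGB = ((R'+m)×255, (G'+m)×255, (B'+m)×255) = (75.5055, 49.1589, 31.5945)
Round half up → RGB(76, 49, 32)


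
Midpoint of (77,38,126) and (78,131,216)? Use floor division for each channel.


Midpoint: each channel = ⌊(C₁+C₂)/2⌋
R: ⌊(77+78)/2⌋ = 77
G: ⌊(38+131)/2⌋ = 84
B: ⌊(126+216)/2⌋ = 171
= RGB(77, 84, 171)


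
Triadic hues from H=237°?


Triadic: equally spaced at 120° intervals
H1 = 237°
H2 = (237 + 120) mod 360 = 357°
H3 = (237 + 240) mod 360 = 117°
Triadic = 237°, 357°, 117°


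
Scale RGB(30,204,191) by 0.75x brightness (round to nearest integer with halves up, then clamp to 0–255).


Multiply each channel by 0.75, round half up, clamp to [0, 255]
R: 30×0.75 = 22.5 → round → 23
G: 204×0.75 = 153
B: 191×0.75 = 143.25 → round → 143
= RGB(23, 153, 143)


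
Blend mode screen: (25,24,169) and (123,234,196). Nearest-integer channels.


Screen: C = 255 - (255-A)×(255-B)/255, rounded to nearest integer
R: 255 - (255-25)×(255-123)/255 = 255 - 30360/255 ≈ 255 - 119.059 = 135.941 → 136
G: 255 - (255-24)×(255-234)/255 = 255 - 4851/255 ≈ 255 - 19.024 = 235.976 → 236
B: 255 - (255-169)×(255-196)/255 = 255 - 5074/255 ≈ 255 - 19.898 = 235.102 → 235
= RGB(136, 236, 235)


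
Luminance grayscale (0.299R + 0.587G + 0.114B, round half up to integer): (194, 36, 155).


Gray = 0.299×R + 0.587×G + 0.114×B
Gray = 0.299×194 + 0.587×36 + 0.114×155
Gray = 58.006 + 21.132 + 17.670
Gray = 96.808 → round half up → 97
Gray = 97


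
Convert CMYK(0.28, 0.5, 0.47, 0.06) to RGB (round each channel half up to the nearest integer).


R = 255 × (1-C) × (1-K) = 255 × 0.72 × 0.94 = 172.584 → 173
G = 255 × (1-M) × (1-K) = 255 × 0.50 × 0.94 = 119.85 → 120
B = 255 × (1-Y) × (1-K) = 255 × 0.53 × 0.94 = 127.041 → 127
= RGB(173, 120, 127)


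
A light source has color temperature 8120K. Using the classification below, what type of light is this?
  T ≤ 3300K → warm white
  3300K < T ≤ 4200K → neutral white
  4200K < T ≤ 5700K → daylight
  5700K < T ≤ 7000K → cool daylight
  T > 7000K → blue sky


Temperature: 8120K
8120K > 7000K → blue sky
Classification: blue sky


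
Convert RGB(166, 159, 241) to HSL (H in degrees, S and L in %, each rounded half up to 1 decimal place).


Normalize: R'=166/255≈0.6510, G'=159/255≈0.6235, B'=241/255≈0.9451
Max=241/255, Min=159/255, Δ=Max-Min=82/255
L = (Max+Min)/2 = (241+159)/510 = 400/510 = 0.78431… → L = 78.4%
L > 0.5 → S = Δ/(2-Max-Min) = 82/(510-241-159) = 82/110 = 0.74545… → S = 74.5%
(the 1/255 factors cancel in S and H, so raw channel differences can be used)
Max is B' → H = 60 × ((R-G)/Δ + 4) = 60 × ((166-159)/82 + 4)
  7/82 + 4 = 0.0853… + 4 = 4.0853…
  H = 60 × 4.0853… = 245.121…° → H = 245.1°
= HSL(245.1°, 74.5%, 78.4%)


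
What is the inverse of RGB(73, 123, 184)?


Invert: (255-R, 255-G, 255-B)
R: 255-73 = 182
G: 255-123 = 132
B: 255-184 = 71
= RGB(182, 132, 71)


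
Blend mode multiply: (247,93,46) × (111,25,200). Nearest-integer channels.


Multiply: C = A×B/255, rounded to nearest integer
R: 247×111/255 = 27417/255 ≈ 107.518 → 108
G: 93×25/255 = 2325/255 ≈ 9.118 → 9
B: 46×200/255 = 9200/255 ≈ 36.078 → 36
= RGB(108, 9, 36)


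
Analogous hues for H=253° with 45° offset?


Base hue: 253°
Left analog: (253 - 45) mod 360 = 208°
Right analog: (253 + 45) mod 360 = 298°
Analogous hues = 208° and 298°


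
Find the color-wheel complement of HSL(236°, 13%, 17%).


Complement = opposite side of color wheel = hue + 180°
H' = (236 + 180) mod 360 = 56°
S and L unchanged.
= HSL(56°, 13%, 17%)


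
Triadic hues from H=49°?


Triadic: equally spaced at 120° intervals
H1 = 49°
H2 = (49 + 120) mod 360 = 169°
H3 = (49 + 240) mod 360 = 289°
Triadic = 49°, 169°, 289°


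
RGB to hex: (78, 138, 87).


R = 78 → 4E (hex)
G = 138 → 8A (hex)
B = 87 → 57 (hex)
Hex = #4E8A57


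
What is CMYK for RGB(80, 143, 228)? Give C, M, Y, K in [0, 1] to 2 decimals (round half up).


R'=80/255≈0.3137, G'=143/255≈0.5608, B'=228/255≈0.8941
K = 1 - max(R',G',B') = 1 - 228/255 = 27/255 = 0.10588… → 0.11
(1-R'-K)/(1-K) simplifies to (max-R)/max with max = 228:
C = (228-80)/228 = 148/228 = 0.64912… → 0.65
M = (228-143)/228 = 85/228 = 0.37280… → 0.37
Y = (228-228)/228 = 0/228 = 0 → 0.00
= CMYK(0.65, 0.37, 0.00, 0.11)


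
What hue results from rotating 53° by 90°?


New hue = (H + rotation) mod 360
New hue = (53 + 90) mod 360
= 143 mod 360
= 143°


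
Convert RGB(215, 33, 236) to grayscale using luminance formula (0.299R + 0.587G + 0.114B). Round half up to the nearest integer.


Gray = 0.299×R + 0.587×G + 0.114×B
Gray = 0.299×215 + 0.587×33 + 0.114×236
Gray = 64.285 + 19.371 + 26.904
Gray = 110.560 → round half up → 111
Gray = 111


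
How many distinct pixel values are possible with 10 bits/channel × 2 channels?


Total bits = 10 bits/channel × 2 channels = 20 bits
Distinct pixel values = 2^20
= 1,048,576 pixel values


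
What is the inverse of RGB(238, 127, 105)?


Invert: (255-R, 255-G, 255-B)
R: 255-238 = 17
G: 255-127 = 128
B: 255-105 = 150
= RGB(17, 128, 150)


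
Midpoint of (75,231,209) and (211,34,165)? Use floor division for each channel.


Midpoint: each channel = ⌊(C₁+C₂)/2⌋
R: ⌊(75+211)/2⌋ = 143
G: ⌊(231+34)/2⌋ = 132
B: ⌊(209+165)/2⌋ = 187
= RGB(143, 132, 187)


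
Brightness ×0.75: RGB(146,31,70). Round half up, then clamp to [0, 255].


Multiply each channel by 0.75, round half up, clamp to [0, 255]
R: 146×0.75 = 109.5 → round → 110
G: 31×0.75 = 23.25 → round → 23
B: 70×0.75 = 52.5 → round → 53
= RGB(110, 23, 53)


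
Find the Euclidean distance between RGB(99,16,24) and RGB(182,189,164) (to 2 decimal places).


d = √[(R₁-R₂)² + (G₁-G₂)² + (B₁-B₂)²]
d = √[(99-182)² + (16-189)² + (24-164)²]
d = √[6889 + 29929 + 19600]
d = √56418
d ≈ 237.52
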